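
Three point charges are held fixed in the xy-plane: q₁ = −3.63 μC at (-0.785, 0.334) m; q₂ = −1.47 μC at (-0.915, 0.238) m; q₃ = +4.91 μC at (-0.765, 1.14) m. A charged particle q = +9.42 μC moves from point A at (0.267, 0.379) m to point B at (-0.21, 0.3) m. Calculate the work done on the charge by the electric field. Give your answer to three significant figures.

0.224 J

The work done by the electric force is W_field = −ΔU = −q(V_B − V_A) = q(V_A − V_B).
At A: distances to the source charges are 1.05 m, 1.19 m, 1.28 m; V_A = Σ kqᵢ/rᵢ = -7670 V.
At B: distances to the source charges are 0.576 m, 0.708 m, 1.01 m; V_B = Σ kqᵢ/rᵢ = -3.15×10⁴ V.
ΔV = V_B − V_A = -2.38×10⁴ V.
W_field = −qΔV = −(9.42×10⁻⁶ C)(-2.38×10⁴ V) = 0.224 J.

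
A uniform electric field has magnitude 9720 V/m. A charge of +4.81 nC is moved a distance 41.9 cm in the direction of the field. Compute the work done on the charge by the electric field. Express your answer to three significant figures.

The potential change for a displacement 41.9 cm in the direction of the field is ΔV = −Ed = -4070 V.
W_field = −qΔV = 1.96×10⁻⁵ J.

1.96×10⁻⁵ J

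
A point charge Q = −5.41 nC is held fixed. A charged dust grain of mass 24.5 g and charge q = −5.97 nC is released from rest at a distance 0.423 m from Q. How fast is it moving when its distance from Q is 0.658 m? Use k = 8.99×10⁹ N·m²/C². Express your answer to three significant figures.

Only the electrostatic force acts, so mechanical energy is conserved: ½mv² = U₁ − U₂ = kQq(1/r₁ − 1/r₂).
U₁ − U₂ = (8.99×10⁹ N·m²/C²)(-5.41×10⁻⁹ C)(-5.97×10⁻⁹ C)(1/0.423 − 1/0.658) = 2.45×10⁻⁷ J.
v = √(2·2.45×10⁻⁷/0.0245) = 4.47×10⁻³ m/s.

4.47×10⁻³ m/s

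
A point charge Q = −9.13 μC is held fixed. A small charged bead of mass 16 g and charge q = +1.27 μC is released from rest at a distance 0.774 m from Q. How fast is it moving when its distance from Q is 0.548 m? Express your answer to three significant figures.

Only the electrostatic force acts, so mechanical energy is conserved: ½mv² = U₁ − U₂ = kQq(1/r₁ − 1/r₂).
U₁ − U₂ = (8.99×10⁹ N·m²/C²)(-9.13×10⁻⁶ C)(1.27×10⁻⁶ C)(1/0.774 − 1/0.548) = 0.0555 J.
v = √(2·0.0555/0.0160) = 2.63 m/s.

2.63 m/s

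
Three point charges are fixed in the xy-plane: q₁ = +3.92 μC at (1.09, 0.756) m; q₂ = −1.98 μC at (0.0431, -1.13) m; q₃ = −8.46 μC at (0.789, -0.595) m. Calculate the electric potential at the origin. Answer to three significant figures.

Electric potential is a scalar, so the contributions from each charge add algebraically: V = Σ kqᵢ/rᵢ.
Distances from the field point to each charge: r₁ = 1.33 m, r₂ = 1.13 m, r₃ = 0.988 m.
V = k[(3.92×10⁻⁶)/(1.33) + (-1.98×10⁻⁶)/(1.13) + (-8.46×10⁻⁶)/(0.988)] = -6.61×10⁴ V.

-6.61×10⁴ V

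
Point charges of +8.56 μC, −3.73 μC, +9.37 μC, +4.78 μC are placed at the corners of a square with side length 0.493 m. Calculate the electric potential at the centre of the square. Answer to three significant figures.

4.89×10⁵ V

The total potential is the scalar sum of each charge's contribution, V = Σ kqᵢ/rᵢ.
The distance from each corner to the centre is a√2/2 = 0.349 m.
V = k[(8.56×10⁻⁶)/(0.349) + (-3.73×10⁻⁶)/(0.349) + (9.37×10⁻⁶)/(0.349) + (4.78×10⁻⁶)/(0.349)] = 4.89×10⁵ V.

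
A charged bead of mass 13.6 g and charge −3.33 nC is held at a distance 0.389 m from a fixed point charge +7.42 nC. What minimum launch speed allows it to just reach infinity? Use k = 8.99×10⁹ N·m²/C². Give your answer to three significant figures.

To just escape, total mechanical energy must reach zero at infinity: ½mv²_min + U = 0, so ½mv²_min = −U = |kQq|/r.
|U| = |kQq|/r = (8.99×10⁹ N·m²/C²)(7.42×10⁻⁹)(3.33×10⁻⁹)/(0.389) = 5.71×10⁻⁷ J.
v_min = √(2|U|/m) = √(2·5.71×10⁻⁷/0.0136) = 9.16×10⁻³ m/s.

9.16×10⁻³ m/s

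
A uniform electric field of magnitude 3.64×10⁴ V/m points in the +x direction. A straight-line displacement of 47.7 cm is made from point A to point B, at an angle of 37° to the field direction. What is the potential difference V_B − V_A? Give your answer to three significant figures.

-1.39×10⁴ V

Only the component of displacement along E changes the potential: ΔV = −E·d·cosθ.
ΔV = −(3.64×10⁴ V/m)(0.477 m)cos37° = -1.39×10⁴ V.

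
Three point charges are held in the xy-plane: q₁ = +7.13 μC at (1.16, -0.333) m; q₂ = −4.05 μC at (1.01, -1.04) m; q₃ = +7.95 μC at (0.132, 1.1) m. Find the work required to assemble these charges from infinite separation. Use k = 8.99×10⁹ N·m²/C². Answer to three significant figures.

-0.195 J

The work to assemble the configuration equals its total potential energy, U = Σ kqᵢqⱼ/rᵢⱼ over all pairs.
Pair separations: r₁₂ = 0.723 m, r₁₃ = 1.76 m, r₂₃ = 2.31 m.
U = (-0.359) + (0.289) + (-0.125) = -0.195 J.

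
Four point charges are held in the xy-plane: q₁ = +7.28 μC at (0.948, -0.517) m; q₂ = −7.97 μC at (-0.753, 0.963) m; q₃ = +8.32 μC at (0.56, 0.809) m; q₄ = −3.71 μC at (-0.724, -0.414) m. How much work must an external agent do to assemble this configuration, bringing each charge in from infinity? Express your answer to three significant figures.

The assembly work is the sum of pairwise potential energies, U = Σ_{i<j} kqᵢqⱼ/rᵢⱼ.
Pair separations: r₁₂ = 2.25 m, r₁₃ = 1.38 m, r₁₄ = 1.68 m, r₂₃ = 1.32 m, r₂₄ = 1.38 m, r₃₄ = 1.77 m.
Summing all 6 pair terms gives U = -0.397 J.

-0.397 J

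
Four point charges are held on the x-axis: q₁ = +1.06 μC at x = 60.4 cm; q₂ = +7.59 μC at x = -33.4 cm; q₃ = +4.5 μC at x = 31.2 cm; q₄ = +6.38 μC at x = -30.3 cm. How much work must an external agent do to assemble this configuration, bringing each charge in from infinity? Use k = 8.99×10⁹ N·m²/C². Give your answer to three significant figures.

15.2 J

The assembly work is the sum of pairwise potential energies, U = Σ_{i<j} kqᵢqⱼ/rᵢⱼ.
Pair separations: r₁₂ = 0.938 m, r₁₃ = 0.292 m, r₁₄ = 0.907 m, r₂₃ = 0.646 m, r₂₄ = 0.0310 m, r₃₄ = 0.615 m.
Summing all 6 pair terms gives U = 15.2 J.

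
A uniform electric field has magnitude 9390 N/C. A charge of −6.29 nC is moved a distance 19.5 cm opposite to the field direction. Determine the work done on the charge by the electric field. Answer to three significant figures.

The potential change for a displacement 19.5 cm opposite to the field direction is ΔV = +Ed = 1830 V.
W_field = −qΔV = 1.15×10⁻⁵ J.

1.15×10⁻⁵ J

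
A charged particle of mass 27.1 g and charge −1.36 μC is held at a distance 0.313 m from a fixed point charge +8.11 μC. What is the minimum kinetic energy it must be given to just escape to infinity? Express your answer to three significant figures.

0.317 J

To just escape, total mechanical energy must reach zero at infinity: ½mv²_min + U = 0, so ½mv²_min = −U = |kQq|/r.
|U| = |kQq|/r = (8.99×10⁹ N·m²/C²)(8.11×10⁻⁶)(1.36×10⁻⁶)/(0.313) = 0.317 J.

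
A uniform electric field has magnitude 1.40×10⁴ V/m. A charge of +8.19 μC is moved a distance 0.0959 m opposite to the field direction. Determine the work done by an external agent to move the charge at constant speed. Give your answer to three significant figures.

The potential change for a displacement 0.0959 m opposite to the field direction is ΔV = +Ed = 1340 V.
W_ext = qΔV = 0.0110 J.

0.0110 J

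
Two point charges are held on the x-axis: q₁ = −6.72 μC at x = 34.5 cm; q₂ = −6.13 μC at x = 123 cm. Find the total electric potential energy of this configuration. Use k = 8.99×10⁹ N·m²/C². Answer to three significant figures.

0.418 J

The work to assemble the configuration equals its total potential energy, U = Σ kqᵢqⱼ/rᵢⱼ over all pairs.
Pair separations: r₁₂ = 0.885 m.
U = (0.418) = 0.418 J.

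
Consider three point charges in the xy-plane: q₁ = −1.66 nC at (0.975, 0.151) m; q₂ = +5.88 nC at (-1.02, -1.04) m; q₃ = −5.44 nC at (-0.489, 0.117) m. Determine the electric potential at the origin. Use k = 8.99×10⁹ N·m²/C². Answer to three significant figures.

-76.1 V

Electric potential is a scalar, so the contributions from each charge add algebraically: V = Σ kqᵢ/rᵢ.
Distances from the field point to each charge: r₁ = 0.987 m, r₂ = 1.46 m, r₃ = 0.503 m.
V = k[(-1.66×10⁻⁹)/(0.987) + (5.88×10⁻⁹)/(1.46) + (-5.44×10⁻⁹)/(0.503)] = -76.1 V.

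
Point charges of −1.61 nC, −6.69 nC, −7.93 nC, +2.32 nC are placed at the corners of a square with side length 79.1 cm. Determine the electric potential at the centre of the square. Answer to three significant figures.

Electric potential is a scalar, so the contributions from each charge add algebraically: V = Σ kqᵢ/rᵢ.
The distance from each corner to the centre is a√2/2 = 0.559 m.
V = k[(-1.61×10⁻⁹)/(0.559) + (-6.69×10⁻⁹)/(0.559) + (-7.93×10⁻⁹)/(0.559) + (2.32×10⁻⁹)/(0.559)] = -224 V.

-224 V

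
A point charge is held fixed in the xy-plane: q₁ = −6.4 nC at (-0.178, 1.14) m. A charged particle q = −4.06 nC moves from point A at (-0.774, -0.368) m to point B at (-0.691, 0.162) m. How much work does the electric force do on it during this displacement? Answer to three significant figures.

-6.75×10⁻⁸ J

The work done by the electric force is W_field = −ΔU = −q(V_B − V_A) = q(V_A − V_B).
At A: distance to the source charge is 1.62 m; V_A = kq₁/r = -35.5 V.
At B: distance to the source charge is 1.10 m; V_B = kq₁/r = -52.1 V.
ΔV = V_B − V_A = -16.6 V.
W_field = −qΔV = −(-4.06×10⁻⁹ C)(-16.6 V) = -6.75×10⁻⁸ J.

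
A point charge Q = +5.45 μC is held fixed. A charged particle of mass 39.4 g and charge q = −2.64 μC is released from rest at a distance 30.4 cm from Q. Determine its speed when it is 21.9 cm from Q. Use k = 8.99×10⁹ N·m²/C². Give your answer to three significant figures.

2.90 m/s

Only the electrostatic force acts, so mechanical energy is conserved: ½mv² = U₁ − U₂ = kQq(1/r₁ − 1/r₂).
U₁ − U₂ = (8.99×10⁹ N·m²/C²)(5.45×10⁻⁶ C)(-2.64×10⁻⁶ C)(1/0.304 − 1/0.219) = 0.165 J.
v = √(2·0.165/0.0394) = 2.90 m/s.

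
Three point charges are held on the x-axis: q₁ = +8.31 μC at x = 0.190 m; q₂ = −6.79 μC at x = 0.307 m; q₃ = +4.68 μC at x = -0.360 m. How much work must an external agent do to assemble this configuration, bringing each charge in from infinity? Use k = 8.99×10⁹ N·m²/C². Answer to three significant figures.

The assembly work is the sum of pairwise potential energies, U = Σ_{i<j} kqᵢqⱼ/rᵢⱼ.
Pair separations: r₁₂ = 0.117 m, r₁₃ = 0.550 m, r₂₃ = 0.667 m.
U = (-4.34) + (0.636) + (-0.428) = -4.13 J.

-4.13 J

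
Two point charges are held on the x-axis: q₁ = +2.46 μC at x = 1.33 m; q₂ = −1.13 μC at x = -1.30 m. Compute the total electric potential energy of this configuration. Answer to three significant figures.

The work to assemble the configuration equals its total potential energy, U = Σ kqᵢqⱼ/rᵢⱼ over all pairs.
Pair separations: r₁₂ = 2.63 m.
U = (-9.50×10⁻³) = -9.50×10⁻³ J.

-9.50×10⁻³ J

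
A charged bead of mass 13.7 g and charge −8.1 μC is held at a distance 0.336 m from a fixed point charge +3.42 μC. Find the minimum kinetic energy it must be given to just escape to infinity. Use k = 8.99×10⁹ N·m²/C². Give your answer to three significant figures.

0.741 J

To just escape, total mechanical energy must reach zero at infinity: ½mv²_min + U = 0, so ½mv²_min = −U = |kQq|/r.
|U| = |kQq|/r = (8.99×10⁹ N·m²/C²)(3.42×10⁻⁶)(8.10×10⁻⁶)/(0.336) = 0.741 J.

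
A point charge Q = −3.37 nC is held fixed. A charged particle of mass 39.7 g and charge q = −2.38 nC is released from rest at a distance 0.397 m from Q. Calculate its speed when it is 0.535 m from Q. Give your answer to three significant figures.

Only the electrostatic force acts, so mechanical energy is conserved: ½mv² = U₁ − U₂ = kQq(1/r₁ − 1/r₂).
U₁ − U₂ = (8.99×10⁹ N·m²/C²)(-3.37×10⁻⁹ C)(-2.38×10⁻⁹ C)(1/0.397 − 1/0.535) = 4.68×10⁻⁸ J.
v = √(2·4.68×10⁻⁸/0.0397) = 1.54×10⁻³ m/s.

1.54×10⁻³ m/s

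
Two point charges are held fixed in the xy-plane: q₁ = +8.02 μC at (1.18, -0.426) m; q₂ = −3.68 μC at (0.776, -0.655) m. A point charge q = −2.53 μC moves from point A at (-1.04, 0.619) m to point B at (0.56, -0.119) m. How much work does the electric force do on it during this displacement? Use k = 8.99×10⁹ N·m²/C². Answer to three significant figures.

The work done by the electric force is W_field = −ΔU = −q(V_B − V_A) = q(V_A − V_B).
At A: distances to the source charges are 2.45 m, 2.22 m; V_A = Σ kqᵢ/rᵢ = 1.45×10⁴ V.
At B: distances to the source charges are 0.692 m, 0.578 m; V_B = Σ kqᵢ/rᵢ = 4.70×10⁴ V.
ΔV = V_B − V_A = 3.25×10⁴ V.
W_field = −qΔV = −(-2.53×10⁻⁶ C)(3.25×10⁴ V) = 0.0822 J.

0.0822 J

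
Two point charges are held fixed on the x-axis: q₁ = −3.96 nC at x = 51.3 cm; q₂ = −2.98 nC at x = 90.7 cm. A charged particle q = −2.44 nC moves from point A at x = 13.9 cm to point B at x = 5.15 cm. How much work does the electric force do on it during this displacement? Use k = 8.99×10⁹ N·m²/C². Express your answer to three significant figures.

The work done by the electric force is W_field = −ΔU = −q(V_B − V_A) = q(V_A − V_B).
At A: distances to the source charges are 0.374 m, 0.768 m; V_A = Σ kqᵢ/rᵢ = -130 V.
At B: distances to the source charges are 0.462 m, 0.856 m; V_B = Σ kqᵢ/rᵢ = -108 V.
ΔV = V_B − V_A = 21.6 V.
W_field = −qΔV = −(-2.44×10⁻⁹ C)(21.6 V) = 5.27×10⁻⁸ J.

5.27×10⁻⁸ J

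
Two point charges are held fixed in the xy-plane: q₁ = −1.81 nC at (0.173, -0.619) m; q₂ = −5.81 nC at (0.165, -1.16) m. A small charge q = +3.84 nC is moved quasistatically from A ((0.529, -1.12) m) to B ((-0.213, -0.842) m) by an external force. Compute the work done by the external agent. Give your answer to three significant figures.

For quasistatic motion the external work equals the change in potential energy: W_ext = qΔV = q(V_B − V_A).
At A: distances to the source charges are 0.615 m, 0.366 m; V_A = Σ kqᵢ/rᵢ = -169 V.
At B: distances to the source charges are 0.446 m, 0.494 m; V_B = Σ kqᵢ/rᵢ = -142 V.
ΔV = V_B − V_A = 26.9 V.
W_ext = qΔV = (3.84×10⁻⁹ C)(26.9 V) = 1.03×10⁻⁷ J.

1.03×10⁻⁷ J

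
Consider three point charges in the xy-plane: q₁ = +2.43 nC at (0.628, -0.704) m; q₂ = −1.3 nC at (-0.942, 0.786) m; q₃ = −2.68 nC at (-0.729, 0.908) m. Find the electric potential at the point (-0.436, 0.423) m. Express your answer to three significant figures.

-47.2 V

The total potential is the scalar sum of each charge's contribution, V = Σ kqᵢ/rᵢ.
Distances from the field point to each charge: r₁ = 1.55 m, r₂ = 0.623 m, r₃ = 0.567 m.
V = k[(2.43×10⁻⁹)/(1.55) + (-1.30×10⁻⁹)/(0.623) + (-2.68×10⁻⁹)/(0.567)] = -47.2 V.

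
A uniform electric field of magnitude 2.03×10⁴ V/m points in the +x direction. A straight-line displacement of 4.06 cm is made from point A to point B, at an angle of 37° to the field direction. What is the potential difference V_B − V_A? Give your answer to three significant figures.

Only the component of displacement along E changes the potential: ΔV = −E·d·cosθ.
ΔV = −(2.03×10⁴ V/m)(0.0406 m)cos37° = -658 V.

-658 V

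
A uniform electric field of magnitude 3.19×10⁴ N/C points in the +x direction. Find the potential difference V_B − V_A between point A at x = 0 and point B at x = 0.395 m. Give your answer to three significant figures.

-1.26×10⁴ V

In a uniform field, potential decreases in the direction of E: V_B − V_A = −E·Δx.
V_B − V_A = −(3.19×10⁴ V/m)(0.395 m) = -1.26×10⁴ V.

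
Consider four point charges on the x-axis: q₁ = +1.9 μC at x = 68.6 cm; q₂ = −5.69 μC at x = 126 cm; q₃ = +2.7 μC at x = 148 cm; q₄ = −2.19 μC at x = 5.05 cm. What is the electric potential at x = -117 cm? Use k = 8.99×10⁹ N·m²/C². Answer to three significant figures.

Electric potential is a scalar, so the contributions from each charge add algebraically: V = Σ kqᵢ/rᵢ.
Distances from the field point to each charge: r₁ = 1.86 m, r₂ = 2.43 m, r₃ = 2.65 m, r₄ = 1.22 m.
V = k[(1.90×10⁻⁶)/(1.86) + (-5.69×10⁻⁶)/(2.43) + (2.70×10⁻⁶)/(2.65) + (-2.19×10⁻⁶)/(1.22)] = -1.88×10⁴ V.

-1.88×10⁴ V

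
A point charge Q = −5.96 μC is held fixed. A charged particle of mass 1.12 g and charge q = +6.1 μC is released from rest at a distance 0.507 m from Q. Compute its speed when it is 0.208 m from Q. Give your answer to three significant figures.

40.7 m/s

Only the electrostatic force acts, so mechanical energy is conserved: ½mv² = U₁ − U₂ = kQq(1/r₁ − 1/r₂).
U₁ − U₂ = (8.99×10⁹ N·m²/C²)(-5.96×10⁻⁶ C)(6.10×10⁻⁶ C)(1/0.507 − 1/0.208) = 0.927 J.
v = √(2·0.927/1.12×10⁻³) = 40.7 m/s.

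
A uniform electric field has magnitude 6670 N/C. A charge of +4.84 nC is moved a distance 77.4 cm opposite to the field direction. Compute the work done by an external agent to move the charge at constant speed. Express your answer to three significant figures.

2.50×10⁻⁵ J

The potential change for a displacement 77.4 cm opposite to the field direction is ΔV = +Ed = 5160 V.
W_ext = qΔV = 2.50×10⁻⁵ J.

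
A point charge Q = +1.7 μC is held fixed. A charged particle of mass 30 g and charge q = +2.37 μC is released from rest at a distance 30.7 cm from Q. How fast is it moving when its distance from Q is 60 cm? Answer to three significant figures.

Only the electrostatic force acts, so mechanical energy is conserved: ½mv² = U₁ − U₂ = kQq(1/r₁ − 1/r₂).
U₁ − U₂ = (8.99×10⁹ N·m²/C²)(1.70×10⁻⁶ C)(2.37×10⁻⁶ C)(1/0.307 − 1/0.600) = 0.0576 J.
v = √(2·0.0576/0.0300) = 1.96 m/s.

1.96 m/s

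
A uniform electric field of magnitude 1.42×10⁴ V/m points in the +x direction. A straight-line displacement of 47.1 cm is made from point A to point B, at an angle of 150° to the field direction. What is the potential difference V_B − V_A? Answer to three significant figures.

Only the component of displacement along E changes the potential: ΔV = −E·d·cosθ.
ΔV = −(1.42×10⁴ V/m)(0.471 m)cos150° = 5790 V.

5790 V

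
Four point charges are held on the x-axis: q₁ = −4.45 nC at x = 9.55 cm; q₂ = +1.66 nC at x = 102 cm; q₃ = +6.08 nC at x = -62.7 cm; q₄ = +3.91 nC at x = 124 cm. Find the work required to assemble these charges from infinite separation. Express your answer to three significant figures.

The assembly work is the sum of pairwise potential energies, U = Σ_{i<j} kqᵢqⱼ/rᵢⱼ.
Pair separations: r₁₂ = 0.924 m, r₁₃ = 0.723 m, r₁₄ = 1.14 m, r₂₃ = 1.65 m, r₂₄ = 0.220 m, r₃₄ = 1.87 m.
Summing all 6 pair terms gives U = -1.10×10⁻⁷ J.

-1.10×10⁻⁷ J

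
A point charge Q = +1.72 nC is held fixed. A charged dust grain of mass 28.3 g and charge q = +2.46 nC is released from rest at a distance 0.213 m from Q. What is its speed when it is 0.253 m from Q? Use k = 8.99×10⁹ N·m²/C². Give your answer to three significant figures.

1.41×10⁻³ m/s

Only the electrostatic force acts, so mechanical energy is conserved: ½mv² = U₁ − U₂ = kQq(1/r₁ − 1/r₂).
U₁ − U₂ = (8.99×10⁹ N·m²/C²)(1.72×10⁻⁹ C)(2.46×10⁻⁹ C)(1/0.213 − 1/0.253) = 2.82×10⁻⁸ J.
v = √(2·2.82×10⁻⁸/0.0283) = 1.41×10⁻³ m/s.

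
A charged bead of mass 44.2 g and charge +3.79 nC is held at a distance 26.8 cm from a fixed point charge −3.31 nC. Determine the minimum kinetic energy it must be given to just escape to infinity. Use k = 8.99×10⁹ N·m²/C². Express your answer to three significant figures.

To just escape, total mechanical energy must reach zero at infinity: ½mv²_min + U = 0, so ½mv²_min = −U = |kQq|/r.
|U| = |kQq|/r = (8.99×10⁹ N·m²/C²)(3.31×10⁻⁹)(3.79×10⁻⁹)/(0.268) = 4.21×10⁻⁷ J.

4.21×10⁻⁷ J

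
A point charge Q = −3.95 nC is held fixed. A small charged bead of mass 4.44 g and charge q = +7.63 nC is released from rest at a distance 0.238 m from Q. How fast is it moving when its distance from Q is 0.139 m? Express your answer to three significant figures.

Only the electrostatic force acts, so mechanical energy is conserved: ½mv² = U₁ − U₂ = kQq(1/r₁ − 1/r₂).
U₁ − U₂ = (8.99×10⁹ N·m²/C²)(-3.95×10⁻⁹ C)(7.63×10⁻⁹ C)(1/0.238 − 1/0.139) = 8.11×10⁻⁷ J.
v = √(2·8.11×10⁻⁷/4.44×10⁻³) = 0.0191 m/s.

0.0191 m/s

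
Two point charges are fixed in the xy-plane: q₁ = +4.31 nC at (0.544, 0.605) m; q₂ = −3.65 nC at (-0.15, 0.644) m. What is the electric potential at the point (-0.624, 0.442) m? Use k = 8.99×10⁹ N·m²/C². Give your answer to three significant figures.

Electric potential is a scalar, so the contributions from each charge add algebraically: V = Σ kqᵢ/rᵢ.
Distances from the field point to each charge: r₁ = 1.18 m, r₂ = 0.515 m.
V = k[(4.31×10⁻⁹)/(1.18) + (-3.65×10⁻⁹)/(0.515)] = -30.8 V.

-30.8 V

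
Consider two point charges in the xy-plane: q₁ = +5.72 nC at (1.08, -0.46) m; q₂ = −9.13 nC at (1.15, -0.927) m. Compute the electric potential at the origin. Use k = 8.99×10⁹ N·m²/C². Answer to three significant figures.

The total potential is the scalar sum of each charge's contribution, V = Σ kqᵢ/rᵢ.
Distances from the field point to each charge: r₁ = 1.17 m, r₂ = 1.48 m.
V = k[(5.72×10⁻⁹)/(1.17) + (-9.13×10⁻⁹)/(1.48)] = -11.8 V.

-11.8 V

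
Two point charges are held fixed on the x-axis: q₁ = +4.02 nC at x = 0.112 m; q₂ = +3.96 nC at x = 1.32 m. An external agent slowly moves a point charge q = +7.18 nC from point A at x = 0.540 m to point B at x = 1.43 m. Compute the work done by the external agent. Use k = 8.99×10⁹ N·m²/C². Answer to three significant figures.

For quasistatic motion the external work equals the change in potential energy: W_ext = qΔV = q(V_B − V_A).
At A: distances to the source charges are 0.428 m, 0.780 m; V_A = Σ kqᵢ/rᵢ = 130 V.
At B: distances to the source charges are 1.32 m, 0.110 m; V_B = Σ kqᵢ/rᵢ = 351 V.
ΔV = V_B − V_A = 221 V.
W_ext = qΔV = (7.18×10⁻⁹ C)(221 V) = 1.59×10⁻⁶ J.

1.59×10⁻⁶ J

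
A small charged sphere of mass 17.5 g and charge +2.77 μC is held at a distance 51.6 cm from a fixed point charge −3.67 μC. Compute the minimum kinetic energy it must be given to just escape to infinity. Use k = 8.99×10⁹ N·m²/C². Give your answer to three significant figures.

To just escape, total mechanical energy must reach zero at infinity: ½mv²_min + U = 0, so ½mv²_min = −U = |kQq|/r.
|U| = |kQq|/r = (8.99×10⁹ N·m²/C²)(3.67×10⁻⁶)(2.77×10⁻⁶)/(0.516) = 0.177 J.

0.177 J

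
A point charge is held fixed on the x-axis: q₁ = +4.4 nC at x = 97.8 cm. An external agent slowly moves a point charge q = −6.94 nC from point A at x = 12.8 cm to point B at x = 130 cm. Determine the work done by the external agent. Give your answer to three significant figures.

For quasistatic motion the external work equals the change in potential energy: W_ext = qΔV = q(V_B − V_A).
At A: distance to the source charge is 0.850 m; V_A = kq₁/r = 46.5 V.
At B: distance to the source charge is 0.322 m; V_B = kq₁/r = 123 V.
ΔV = V_B − V_A = 76.3 V.
W_ext = qΔV = (-6.94×10⁻⁹ C)(76.3 V) = -5.30×10⁻⁷ J.

-5.30×10⁻⁷ J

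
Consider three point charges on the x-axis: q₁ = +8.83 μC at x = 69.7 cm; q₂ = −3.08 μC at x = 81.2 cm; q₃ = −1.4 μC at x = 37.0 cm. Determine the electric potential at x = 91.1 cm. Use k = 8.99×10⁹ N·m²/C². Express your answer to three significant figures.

The total potential is the scalar sum of each charge's contribution, V = Σ kqᵢ/rᵢ.
Distances from the field point to each charge: r₁ = 0.214 m, r₂ = 0.0990 m, r₃ = 0.541 m.
V = k[(8.83×10⁻⁶)/(0.214) + (-3.08×10⁻⁶)/(0.0990) + (-1.40×10⁻⁶)/(0.541)] = 6.80×10⁴ V.

6.80×10⁴ V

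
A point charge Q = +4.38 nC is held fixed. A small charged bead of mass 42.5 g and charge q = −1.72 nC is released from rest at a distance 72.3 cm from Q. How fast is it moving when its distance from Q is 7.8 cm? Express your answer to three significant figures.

Only the electrostatic force acts, so mechanical energy is conserved: ½mv² = U₁ − U₂ = kQq(1/r₁ − 1/r₂).
U₁ − U₂ = (8.99×10⁹ N·m²/C²)(4.38×10⁻⁹ C)(-1.72×10⁻⁹ C)(1/0.723 − 1/0.0780) = 7.75×10⁻⁷ J.
v = √(2·7.75×10⁻⁷/0.0425) = 6.04×10⁻³ m/s.

6.04×10⁻³ m/s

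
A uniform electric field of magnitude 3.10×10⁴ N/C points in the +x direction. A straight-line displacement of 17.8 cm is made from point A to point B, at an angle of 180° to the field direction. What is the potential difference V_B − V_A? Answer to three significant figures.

5520 V

Only the component of displacement along E changes the potential: ΔV = −E·d·cosθ.
ΔV = −(3.10×10⁴ V/m)(0.178 m)cos180° = 5520 V.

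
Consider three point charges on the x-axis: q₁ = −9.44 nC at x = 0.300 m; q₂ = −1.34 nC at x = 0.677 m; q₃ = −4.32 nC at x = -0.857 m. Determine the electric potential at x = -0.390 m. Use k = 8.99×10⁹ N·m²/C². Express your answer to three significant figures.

-217 V

The total potential is the scalar sum of each charge's contribution, V = Σ kqᵢ/rᵢ.
Distances from the field point to each charge: r₁ = 0.690 m, r₂ = 1.07 m, r₃ = 0.467 m.
V = k[(-9.44×10⁻⁹)/(0.690) + (-1.34×10⁻⁹)/(1.07) + (-4.32×10⁻⁹)/(0.467)] = -217 V.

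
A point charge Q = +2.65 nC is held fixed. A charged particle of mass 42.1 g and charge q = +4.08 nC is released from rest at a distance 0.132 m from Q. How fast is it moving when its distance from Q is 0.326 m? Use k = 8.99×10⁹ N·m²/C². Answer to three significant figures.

4.56×10⁻³ m/s

Only the electrostatic force acts, so mechanical energy is conserved: ½mv² = U₁ − U₂ = kQq(1/r₁ − 1/r₂).
U₁ − U₂ = (8.99×10⁹ N·m²/C²)(2.65×10⁻⁹ C)(4.08×10⁻⁹ C)(1/0.132 − 1/0.326) = 4.38×10⁻⁷ J.
v = √(2·4.38×10⁻⁷/0.0421) = 4.56×10⁻³ m/s.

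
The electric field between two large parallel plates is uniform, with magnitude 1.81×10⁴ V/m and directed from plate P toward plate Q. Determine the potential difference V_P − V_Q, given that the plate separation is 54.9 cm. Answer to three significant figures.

In a uniform field, potential decreases in the direction of E: ΔV = −E·d for a displacement d parallel to E.
Going from Q to P is a displacement of 54.9 cm opposite to the field, so V_P − V_Q = +Ed = 9940 V.

9940 V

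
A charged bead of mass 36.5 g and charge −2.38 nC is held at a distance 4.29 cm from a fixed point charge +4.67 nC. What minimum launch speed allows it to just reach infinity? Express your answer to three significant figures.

To just escape, total mechanical energy must reach zero at infinity: ½mv²_min + U = 0, so ½mv²_min = −U = |kQq|/r.
|U| = |kQq|/r = (8.99×10⁹ N·m²/C²)(4.67×10⁻⁹)(2.38×10⁻⁹)/(0.0429) = 2.33×10⁻⁶ J.
v_min = √(2|U|/m) = √(2·2.33×10⁻⁶/0.0365) = 0.0113 m/s.

0.0113 m/s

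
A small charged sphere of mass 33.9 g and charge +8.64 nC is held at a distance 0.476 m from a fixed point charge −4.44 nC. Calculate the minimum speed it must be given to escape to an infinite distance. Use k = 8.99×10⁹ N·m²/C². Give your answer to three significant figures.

To just escape, total mechanical energy must reach zero at infinity: ½mv²_min + U = 0, so ½mv²_min = −U = |kQq|/r.
|U| = |kQq|/r = (8.99×10⁹ N·m²/C²)(4.44×10⁻⁹)(8.64×10⁻⁹)/(0.476) = 7.25×10⁻⁷ J.
v_min = √(2|U|/m) = √(2·7.25×10⁻⁷/0.0339) = 6.54×10⁻³ m/s.

6.54×10⁻³ m/s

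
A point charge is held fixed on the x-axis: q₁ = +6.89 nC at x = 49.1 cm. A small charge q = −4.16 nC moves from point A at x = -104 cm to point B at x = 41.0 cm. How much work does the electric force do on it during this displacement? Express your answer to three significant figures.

The work done by the electric force is W_field = −ΔU = −q(V_B − V_A) = q(V_A − V_B).
At A: distance to the source charge is 1.53 m; V_A = kq₁/r = 40.5 V.
At B: distance to the source charge is 0.0810 m; V_B = kq₁/r = 765 V.
ΔV = V_B − V_A = 724 V.
W_field = −qΔV = −(-4.16×10⁻⁹ C)(724 V) = 3.01×10⁻⁶ J.

3.01×10⁻⁶ J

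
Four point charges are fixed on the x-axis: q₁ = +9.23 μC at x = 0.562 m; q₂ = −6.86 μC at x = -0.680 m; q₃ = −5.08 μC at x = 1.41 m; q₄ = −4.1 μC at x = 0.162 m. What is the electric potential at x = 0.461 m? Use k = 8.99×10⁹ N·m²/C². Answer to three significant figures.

The total potential is the scalar sum of each charge's contribution, V = Σ kqᵢ/rᵢ.
Distances from the field point to each charge: r₁ = 0.101 m, r₂ = 1.14 m, r₃ = 0.949 m, r₄ = 0.299 m.
V = k[(9.23×10⁻⁶)/(0.101) + (-6.86×10⁻⁶)/(1.14) + (-5.08×10⁻⁶)/(0.949) + (-4.10×10⁻⁶)/(0.299)] = 5.96×10⁵ V.

5.96×10⁵ V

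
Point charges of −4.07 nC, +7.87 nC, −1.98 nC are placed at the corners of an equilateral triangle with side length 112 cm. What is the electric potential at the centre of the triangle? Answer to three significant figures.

25.3 V

Electric potential is a scalar, so the contributions from each charge add algebraically: V = Σ kqᵢ/rᵢ.
The distance from each vertex to the centroid is a/√3 = 0.647 m.
V = k[(-4.07×10⁻⁹)/(0.647) + (7.87×10⁻⁹)/(0.647) + (-1.98×10⁻⁹)/(0.647)] = 25.3 V.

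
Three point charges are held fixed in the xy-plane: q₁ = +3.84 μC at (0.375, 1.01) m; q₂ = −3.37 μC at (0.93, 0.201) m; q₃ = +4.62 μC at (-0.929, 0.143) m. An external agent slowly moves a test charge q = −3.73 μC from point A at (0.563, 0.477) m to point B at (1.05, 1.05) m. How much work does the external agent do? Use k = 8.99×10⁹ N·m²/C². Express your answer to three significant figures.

-0.0467 J

For quasistatic motion the external work equals the change in potential energy: W_ext = qΔV = q(V_B − V_A).
At A: distances to the source charges are 0.565 m, 0.459 m, 1.53 m; V_A = Σ kqᵢ/rᵢ = 2.23×10⁴ V.
At B: distances to the source charges are 0.676 m, 0.857 m, 2.18 m; V_B = Σ kqᵢ/rᵢ = 3.48×10⁴ V.
ΔV = V_B − V_A = 1.25×10⁴ V.
W_ext = qΔV = (-3.73×10⁻⁶ C)(1.25×10⁴ V) = -0.0467 J.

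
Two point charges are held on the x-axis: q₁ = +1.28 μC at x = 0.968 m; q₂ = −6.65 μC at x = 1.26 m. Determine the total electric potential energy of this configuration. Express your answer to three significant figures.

-0.262 J

The work to assemble the configuration equals its total potential energy, U = Σ kqᵢqⱼ/rᵢⱼ over all pairs.
Pair separations: r₁₂ = 0.292 m.
U = (-0.262) = -0.262 J.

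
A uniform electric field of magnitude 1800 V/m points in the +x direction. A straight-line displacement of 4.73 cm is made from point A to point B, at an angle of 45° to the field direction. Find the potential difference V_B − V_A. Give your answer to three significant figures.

Only the component of displacement along E changes the potential: ΔV = −E·d·cosθ.
ΔV = −(1800 V/m)(0.0473 m)cos45° = -60.2 V.

-60.2 V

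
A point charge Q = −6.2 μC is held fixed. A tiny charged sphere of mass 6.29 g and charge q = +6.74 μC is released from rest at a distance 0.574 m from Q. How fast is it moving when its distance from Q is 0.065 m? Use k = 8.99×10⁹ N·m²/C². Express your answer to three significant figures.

Only the electrostatic force acts, so mechanical energy is conserved: ½mv² = U₁ − U₂ = kQq(1/r₁ − 1/r₂).
U₁ − U₂ = (8.99×10⁹ N·m²/C²)(-6.20×10⁻⁶ C)(6.74×10⁻⁶ C)(1/0.574 − 1/0.0650) = 5.13 J.
v = √(2·5.13/6.29×10⁻³) = 40.4 m/s.

40.4 m/s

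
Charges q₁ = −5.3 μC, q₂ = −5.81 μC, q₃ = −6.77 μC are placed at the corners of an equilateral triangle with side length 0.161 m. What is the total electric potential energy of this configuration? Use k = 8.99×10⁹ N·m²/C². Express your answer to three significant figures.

The assembly work is the sum of pairwise potential energies, U = Σ_{i<j} kqᵢqⱼ/rᵢⱼ.
All three pair separations equal the side length, 0.161 m.
U = (1.72) + (2.00) + (2.20) = 5.92 J.

5.92 J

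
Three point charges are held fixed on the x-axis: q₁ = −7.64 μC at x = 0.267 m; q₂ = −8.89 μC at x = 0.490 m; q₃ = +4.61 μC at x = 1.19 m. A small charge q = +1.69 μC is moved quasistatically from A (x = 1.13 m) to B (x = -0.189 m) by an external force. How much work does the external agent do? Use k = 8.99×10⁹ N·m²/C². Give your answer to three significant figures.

-1.22 J

For quasistatic motion the external work equals the change in potential energy: W_ext = qΔV = q(V_B − V_A).
At A: distances to the source charges are 0.863 m, 0.640 m, 0.0600 m; V_A = Σ kqᵢ/rᵢ = 4.86×10⁵ V.
At B: distances to the source charges are 0.456 m, 0.679 m, 1.38 m; V_B = Σ kqᵢ/rᵢ = -2.38×10⁵ V.
ΔV = V_B − V_A = -7.25×10⁵ V.
W_ext = qΔV = (1.69×10⁻⁶ C)(-7.25×10⁵ V) = -1.22 J.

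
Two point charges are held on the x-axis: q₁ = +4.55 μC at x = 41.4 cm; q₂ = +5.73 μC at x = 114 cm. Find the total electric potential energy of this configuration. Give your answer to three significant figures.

The work to assemble the configuration equals its total potential energy, U = Σ kqᵢqⱼ/rᵢⱼ over all pairs.
Pair separations: r₁₂ = 0.726 m.
U = (0.323) = 0.323 J.

0.323 J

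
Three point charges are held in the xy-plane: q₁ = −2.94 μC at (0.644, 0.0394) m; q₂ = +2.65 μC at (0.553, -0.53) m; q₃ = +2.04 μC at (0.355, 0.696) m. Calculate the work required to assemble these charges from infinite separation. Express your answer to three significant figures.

-0.157 J

The work to assemble the configuration equals its total potential energy, U = Σ kqᵢqⱼ/rᵢⱼ over all pairs.
Pair separations: r₁₂ = 0.577 m, r₁₃ = 0.717 m, r₂₃ = 1.24 m.
U = (-0.121) + (-0.0752) + (0.0391) = -0.157 J.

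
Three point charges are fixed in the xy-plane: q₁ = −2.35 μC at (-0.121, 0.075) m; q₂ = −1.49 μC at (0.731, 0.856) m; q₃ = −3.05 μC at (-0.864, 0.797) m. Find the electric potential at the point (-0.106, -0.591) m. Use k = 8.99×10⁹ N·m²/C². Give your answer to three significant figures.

-5.71×10⁴ V

The total potential is the scalar sum of each charge's contribution, V = Σ kqᵢ/rᵢ.
Distances from the field point to each charge: r₁ = 0.666 m, r₂ = 1.67 m, r₃ = 1.58 m.
V = k[(-2.35×10⁻⁶)/(0.666) + (-1.49×10⁻⁶)/(1.67) + (-3.05×10⁻⁶)/(1.58)] = -5.71×10⁴ V.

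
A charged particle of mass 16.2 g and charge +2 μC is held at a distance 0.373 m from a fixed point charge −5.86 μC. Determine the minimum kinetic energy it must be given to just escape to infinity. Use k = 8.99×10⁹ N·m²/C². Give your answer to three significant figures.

0.282 J

To just escape, total mechanical energy must reach zero at infinity: ½mv²_min + U = 0, so ½mv²_min = −U = |kQq|/r.
|U| = |kQq|/r = (8.99×10⁹ N·m²/C²)(5.86×10⁻⁶)(2.00×10⁻⁶)/(0.373) = 0.282 J.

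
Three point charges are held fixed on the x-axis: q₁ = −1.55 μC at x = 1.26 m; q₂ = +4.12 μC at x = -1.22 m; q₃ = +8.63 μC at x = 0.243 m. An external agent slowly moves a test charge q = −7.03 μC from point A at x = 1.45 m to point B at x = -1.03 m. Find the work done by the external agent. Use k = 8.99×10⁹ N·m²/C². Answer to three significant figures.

-1.72 J

For quasistatic motion the external work equals the change in potential energy: W_ext = qΔV = q(V_B − V_A).
At A: distances to the source charges are 0.190 m, 2.67 m, 1.21 m; V_A = Σ kqᵢ/rᵢ = 4810 V.
At B: distances to the source charges are 2.29 m, 0.190 m, 1.27 m; V_B = Σ kqᵢ/rᵢ = 2.50×10⁵ V.
ΔV = V_B − V_A = 2.45×10⁵ V.
W_ext = qΔV = (-7.03×10⁻⁶ C)(2.45×10⁵ V) = -1.72 J.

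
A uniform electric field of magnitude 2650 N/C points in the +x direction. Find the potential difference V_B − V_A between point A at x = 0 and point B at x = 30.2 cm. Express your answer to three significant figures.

-800 V

In a uniform field, potential decreases in the direction of E: V_B − V_A = −E·Δx.
V_B − V_A = −(2650 V/m)(0.302 m) = -800 V.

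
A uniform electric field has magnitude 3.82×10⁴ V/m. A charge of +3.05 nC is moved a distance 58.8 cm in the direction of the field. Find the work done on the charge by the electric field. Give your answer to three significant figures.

The potential change for a displacement 58.8 cm in the direction of the field is ΔV = −Ed = -2.25×10⁴ V.
W_field = −qΔV = 6.85×10⁻⁵ J.

6.85×10⁻⁵ J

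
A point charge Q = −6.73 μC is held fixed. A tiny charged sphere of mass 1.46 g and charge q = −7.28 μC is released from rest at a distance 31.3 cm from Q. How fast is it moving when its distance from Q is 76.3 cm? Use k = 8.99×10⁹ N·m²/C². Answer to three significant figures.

Only the electrostatic force acts, so mechanical energy is conserved: ½mv² = U₁ − U₂ = kQq(1/r₁ − 1/r₂).
U₁ − U₂ = (8.99×10⁹ N·m²/C²)(-6.73×10⁻⁶ C)(-7.28×10⁻⁶ C)(1/0.313 − 1/0.763) = 0.830 J.
v = √(2·0.830/1.46×10⁻³) = 33.7 m/s.

33.7 m/s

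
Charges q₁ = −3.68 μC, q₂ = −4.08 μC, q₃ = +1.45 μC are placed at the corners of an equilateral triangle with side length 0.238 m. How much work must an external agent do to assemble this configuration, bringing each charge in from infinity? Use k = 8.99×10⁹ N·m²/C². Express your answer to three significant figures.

The work to assemble the configuration equals its total potential energy, U = Σ kqᵢqⱼ/rᵢⱼ over all pairs.
All three pair separations equal the side length, 0.238 m.
U = (0.567) + (-0.202) + (-0.223) = 0.142 J.

0.142 J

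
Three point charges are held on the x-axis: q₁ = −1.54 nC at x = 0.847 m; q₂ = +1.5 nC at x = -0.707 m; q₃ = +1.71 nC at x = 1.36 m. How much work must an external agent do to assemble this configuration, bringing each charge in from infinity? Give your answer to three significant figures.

The work to assemble the configuration equals its total potential energy, U = Σ kqᵢqⱼ/rᵢⱼ over all pairs.
Pair separations: r₁₂ = 1.55 m, r₁₃ = 0.513 m, r₂₃ = 2.07 m.
U = (-1.34×10⁻⁸) + (-4.61×10⁻⁸) + (1.12×10⁻⁸) = -4.84×10⁻⁸ J.

-4.84×10⁻⁸ J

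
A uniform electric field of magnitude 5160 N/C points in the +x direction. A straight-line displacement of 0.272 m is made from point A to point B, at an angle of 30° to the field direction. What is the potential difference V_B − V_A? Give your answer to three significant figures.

Only the component of displacement along E changes the potential: ΔV = −E·d·cosθ.
ΔV = −(5160 V/m)(0.272 m)cos30° = -1220 V.

-1220 V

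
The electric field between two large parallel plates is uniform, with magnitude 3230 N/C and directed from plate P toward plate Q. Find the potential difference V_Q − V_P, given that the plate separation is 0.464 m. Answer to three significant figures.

In a uniform field, potential decreases in the direction of E: ΔV = −E·d for a displacement d parallel to E.
Going from P to Q is a displacement of 0.464 m along the field, so V_Q − V_P = −Ed = -1500 V.

-1500 V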